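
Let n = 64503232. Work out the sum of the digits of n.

25

6+4+5+0+3+2+3+2 = 25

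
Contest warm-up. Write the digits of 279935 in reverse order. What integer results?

Reversing 279935 gives 539972.

539972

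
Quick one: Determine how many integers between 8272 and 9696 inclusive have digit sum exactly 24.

109

The integers in [8272, 9696] that have digit sum exactly 24: 8277, 8286, 8295, 8349, 8358, 8367, …, 9681, 9690.
109 qualify.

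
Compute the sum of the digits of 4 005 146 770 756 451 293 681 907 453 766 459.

156

4+0+0+5+1+4+6+7+7+0+7+5+6+4+5+1+2+9+3+6+8+1+9+0+7+4+5+3+7+6+6+4+5+9 = 156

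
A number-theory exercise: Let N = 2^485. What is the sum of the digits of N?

2^485 = 99895953610111751404211111353381321783955140565279076827493022708011895642232499843849795298031743077114461795885011932654335221737225129801285632
Sum of its 146 digits: 617.

617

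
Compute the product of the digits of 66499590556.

0

6×6×4×9×9×5×9×0×5×5×6 = 0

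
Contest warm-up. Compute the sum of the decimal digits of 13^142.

679

13^142 = 151340800772434622418732737506212126025528837397358631873792344023417588179716812825851703790257090788424171526655233116792521662308920057487513515921982660569
Sum of its 159 digits: 679.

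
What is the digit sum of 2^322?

439

2^322 = 8543948143683640329580086824678208458410818089426611079788166431288878903122562200091848347746304
Sum of its 97 digits: 439.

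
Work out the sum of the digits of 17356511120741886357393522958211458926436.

178

1+7+3+5+6+5+1+1+1+2+0+7+4+1+8+8+6+3+5+7+3+9+3+5+2+2+9+5+8+2+1+1+4+5+8+9+2+6+4+3+6 = 178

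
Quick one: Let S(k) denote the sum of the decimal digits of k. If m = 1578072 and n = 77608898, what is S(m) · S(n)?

1590

S(1578072) = 1+5+7+8+0+7+2 = 30.
S(77608898) = 7+7+6+0+8+8+9+8 = 53.
30 · 53 = 1590.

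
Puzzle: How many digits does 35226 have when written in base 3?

35226 in base 3 is 1210022200, which has 10 digits.

10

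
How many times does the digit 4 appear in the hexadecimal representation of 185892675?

2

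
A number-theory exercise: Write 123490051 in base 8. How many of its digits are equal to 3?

1

123490051 in base 8 is 727047403.
The digit 3 appears 1 time.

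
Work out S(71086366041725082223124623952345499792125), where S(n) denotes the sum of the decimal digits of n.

167

7+1+0+8+6+3+6+6+0+4+1+7+2+5+0+8+2+2+2+3+1+2+4+6+2+3+9+5+2+3+4+5+4+9+9+7+9+2+1+2+5 = 167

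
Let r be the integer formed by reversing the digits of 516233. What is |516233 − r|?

Reverse of 516233 is 332615.
|516233 − 332615| = 183618

183618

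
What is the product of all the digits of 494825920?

0

4×9×4×8×2×5×9×2×0 = 0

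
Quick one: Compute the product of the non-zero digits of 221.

2×2×1 = 4

4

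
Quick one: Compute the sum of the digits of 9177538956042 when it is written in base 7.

60

9177538956042 in base 7 is 1635024653666142.
Digit sum: 1+6+3+5+0+2+4+6+5+3+6+6+6+1+4+2 = 60.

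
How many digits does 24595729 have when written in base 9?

24595729 in base 9 is 51246887, which has 8 digits.

8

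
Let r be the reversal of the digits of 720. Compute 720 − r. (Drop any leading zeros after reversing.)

Reverse of 720 is 27.
720 − 27 = 693

693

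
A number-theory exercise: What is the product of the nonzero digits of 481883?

4×8×1×8×8×3 = 6144

6144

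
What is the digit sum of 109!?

109! = 144385958320249358220488210246279753379312820313396029159834075622223337844983482099636001195615259277084033387619818092804737714758384244334160217374720000000000000000000000000
Sum of its 177 digits: 657.

657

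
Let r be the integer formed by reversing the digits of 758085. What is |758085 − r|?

177228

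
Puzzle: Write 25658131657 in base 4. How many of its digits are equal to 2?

25658131657 in base 4 is 113321112000103021.
The digit 2 appears 3 times.

3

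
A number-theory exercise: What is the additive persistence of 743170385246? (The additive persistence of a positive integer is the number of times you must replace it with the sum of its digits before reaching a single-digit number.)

743170385246 → 50 → 5 (2 steps)

2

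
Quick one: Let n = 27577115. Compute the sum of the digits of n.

2+7+5+7+7+1+1+5 = 35

35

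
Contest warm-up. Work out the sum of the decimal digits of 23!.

99

23! = 25852016738884976640000
Sum of its 23 digits: 99.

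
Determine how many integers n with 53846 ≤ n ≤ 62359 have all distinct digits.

The integers in [53846, 62359] that have all distinct digits: 53846, 53847, 53849, 53860, 53861, 53862, …, 62358, 62359.
2523 qualify.

2523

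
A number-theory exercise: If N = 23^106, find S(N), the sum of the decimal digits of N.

23^106 = 2203690593468701693401954159985178669353725494499857842934186816494760909131754538181451138334899407726011670883974930191748430255688022867799889
Sum of its 145 digits: 715.

715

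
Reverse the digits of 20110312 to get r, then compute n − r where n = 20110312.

-1190790

Reverse of 20110312 is 21301102.
20110312 − 21301102 = -1190790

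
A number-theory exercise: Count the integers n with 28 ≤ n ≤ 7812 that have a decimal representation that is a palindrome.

The integers in [28, 7812] that have a decimal representation that is a palindrome: 33, 44, 55, 66, 77, 88, …, 7667, 7777.
165 qualify.

165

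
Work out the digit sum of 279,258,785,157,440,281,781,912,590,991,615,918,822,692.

205

2+7+9+2+5+8+7+8+5+1+5+7+4+4+0+2+8+1+7+8+1+9+1+2+5+9+0+9+9+1+6+1+5+9+1+8+8+2+2+6+9+2 = 205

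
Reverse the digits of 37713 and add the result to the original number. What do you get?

69486

Reverse of 37713 is 31773.
37713 + 31773 = 69486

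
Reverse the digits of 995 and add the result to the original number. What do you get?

Reverse of 995 is 599.
995 + 599 = 1594

1594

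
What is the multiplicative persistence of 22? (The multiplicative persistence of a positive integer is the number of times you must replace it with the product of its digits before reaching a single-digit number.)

22 → 4 (1 step)

1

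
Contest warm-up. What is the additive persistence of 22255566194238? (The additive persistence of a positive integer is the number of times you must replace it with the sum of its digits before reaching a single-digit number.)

2

22255566194238 → 60 → 6 (2 steps)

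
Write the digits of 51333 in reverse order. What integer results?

33315

Reversing 51333 gives 33315.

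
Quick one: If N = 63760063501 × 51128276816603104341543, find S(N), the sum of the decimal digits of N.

63760063501 × 51128276816603104341543 = 3259942176523320063930510472322043
Sum of its 34 digits: 117.

117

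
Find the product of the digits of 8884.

8×8×8×4 = 2048

2048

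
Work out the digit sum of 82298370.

8+2+2+9+8+3+7+0 = 39

39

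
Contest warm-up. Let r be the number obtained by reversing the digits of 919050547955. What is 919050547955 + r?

Reverse of 919050547955 is 559745050919.
919050547955 + 559745050919 = 1478795598874

1478795598874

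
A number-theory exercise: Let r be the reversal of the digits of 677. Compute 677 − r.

Reverse of 677 is 776.
677 − 776 = -99

-99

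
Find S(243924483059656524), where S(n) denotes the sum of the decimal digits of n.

2+4+3+9+2+4+4+8+3+0+5+9+6+5+6+5+2+4 = 81

81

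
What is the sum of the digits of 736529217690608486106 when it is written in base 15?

130

736529217690608486106 in base 15 is 771EAAEB3A76832B06.
Digit sum: 7+7+1+14+10+10+14+11+3+10+7+6+8+3+2+11+0+6 = 130.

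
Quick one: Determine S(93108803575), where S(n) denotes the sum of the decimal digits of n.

49

9+3+1+0+8+8+0+3+5+7+5 = 49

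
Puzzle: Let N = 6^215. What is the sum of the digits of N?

738

6^215 = 200686811274705851367015009476213900556122115576242204059686870190836759285106131617347579205765198600664464934158250346554698726471093649296939352555776008342864920576
Sum of its 168 digits: 738.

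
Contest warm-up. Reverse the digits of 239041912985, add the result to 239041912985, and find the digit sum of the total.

Reversal of 239041912985 is 589219140932; 239041912985 + 589219140932 = 828261053917.
Digit sum of 828261053917: 8+2+8+2+6+1+0+5+3+9+1+7 = 52.

52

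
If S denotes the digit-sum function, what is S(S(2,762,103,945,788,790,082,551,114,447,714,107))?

5

First digit sum: 140.
1+4+0 = 5.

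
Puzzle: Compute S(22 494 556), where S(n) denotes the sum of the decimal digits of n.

37

2+2+4+9+4+5+5+6 = 37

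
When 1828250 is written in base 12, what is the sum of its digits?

17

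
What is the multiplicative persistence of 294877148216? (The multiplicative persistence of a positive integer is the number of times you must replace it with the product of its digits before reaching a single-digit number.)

294877148216 → 10838016 → 0 (2 steps)

2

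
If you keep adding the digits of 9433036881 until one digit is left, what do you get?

9

9+4+3+3+0+3+6+8+8+1 = 45
4+5 = 9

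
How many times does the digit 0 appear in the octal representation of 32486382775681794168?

4

32486382775681794168 in base 8 is 3413266420164570340170.
The digit 0 appears 4 times.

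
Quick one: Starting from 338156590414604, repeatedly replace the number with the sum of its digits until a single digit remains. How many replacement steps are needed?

3

338156590414604 → 59 → 14 → 5 (3 steps)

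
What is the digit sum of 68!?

342

68! = 2480035542436830599600990418569171581047399201355367672371710738018221445712183296000000000000000
Sum of its 97 digits: 342.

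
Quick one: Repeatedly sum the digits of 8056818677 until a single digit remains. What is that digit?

2

8+0+5+6+8+1+8+6+7+7 = 56
5+6 = 11
1+1 = 2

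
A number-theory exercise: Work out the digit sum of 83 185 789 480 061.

8+3+1+8+5+7+8+9+4+8+0+0+6+1 = 68

68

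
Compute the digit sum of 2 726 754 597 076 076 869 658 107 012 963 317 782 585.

2+7+2+6+7+5+4+5+9+7+0+7+6+0+7+6+8+6+9+6+5+8+1+0+7+0+1+2+9+6+3+3+1+7+7+8+2+5+8+5 = 197

197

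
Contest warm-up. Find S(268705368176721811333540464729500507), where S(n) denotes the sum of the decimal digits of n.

2+6+8+7+0+5+3+6+8+1+7+6+7+2+1+8+1+1+3+3+3+5+4+0+4+6+4+7+2+9+5+0+0+5+0+7 = 146

146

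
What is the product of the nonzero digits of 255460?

1200

2×5×5×4×6 = 1200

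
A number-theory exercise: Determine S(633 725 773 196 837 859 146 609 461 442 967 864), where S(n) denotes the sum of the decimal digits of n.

6+3+3+7+2+5+7+7+3+1+9+6+8+3+7+8+5+9+1+4+6+6+0+9+4+6+1+4+4+2+9+6+7+8+6+4 = 186

186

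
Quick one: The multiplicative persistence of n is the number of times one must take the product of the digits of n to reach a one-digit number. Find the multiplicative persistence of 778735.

2

778735 → 41160 → 0 (2 steps)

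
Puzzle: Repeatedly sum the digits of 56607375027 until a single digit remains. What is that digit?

5+6+6+0+7+3+7+5+0+2+7 = 48
4+8 = 12
1+2 = 3

3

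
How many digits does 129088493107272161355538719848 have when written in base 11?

28

129088493107272161355538719848 in base 11 is 99348718575290473A6856198725, which has 28 digits.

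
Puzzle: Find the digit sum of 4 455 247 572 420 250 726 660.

85

4+4+5+5+2+4+7+5+7+2+4+2+0+2+5+0+7+2+6+6+6+0 = 85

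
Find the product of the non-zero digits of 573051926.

56700

5×7×3×5×1×9×2×6 = 56700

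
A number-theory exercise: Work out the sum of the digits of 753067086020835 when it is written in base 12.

69

753067086020835 in base 12 is 705655434B5743.
Digit sum: 7+0+5+6+5+5+4+3+4+11+5+7+4+3 = 69.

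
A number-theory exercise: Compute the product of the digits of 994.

324

9×9×4 = 324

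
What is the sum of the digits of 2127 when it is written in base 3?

9

2127 in base 3 is 2220210.
Digit sum: 2+2+2+0+2+1+0 = 9.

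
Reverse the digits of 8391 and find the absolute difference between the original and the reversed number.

6453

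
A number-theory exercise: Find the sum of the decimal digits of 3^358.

3^358 = 644776483922340473730326807668756918320750833149124226647511550765929821022906110522825158851433886615262851437641510393102036562272410856648696421098539736780572895577689
Sum of its 171 digits: 756.

756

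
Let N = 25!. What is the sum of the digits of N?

25! = 15511210043330985984000000
Sum of its 26 digits: 72.

72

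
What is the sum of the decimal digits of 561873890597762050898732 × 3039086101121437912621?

561873890597762050898732 × 3039086101121437912621 = 1707583131498686023022023321119121971135696572
Sum of its 46 digits: 173.

173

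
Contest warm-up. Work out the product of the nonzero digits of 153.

15

1×5×3 = 15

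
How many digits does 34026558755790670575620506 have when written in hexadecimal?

34026558755790670575620506 in base 16 is 1C2567723E34DB266ED19A, which has 22 digits.

22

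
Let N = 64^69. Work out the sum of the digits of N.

64^69 = 42307582002575910332922579714097346549017899709713998034217522897561970639123926132812109468141778230245837569601494931472384
Sum of its 125 digits: 559.

559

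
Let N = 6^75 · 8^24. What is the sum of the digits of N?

6^75 · 8^24 = 108518421164194462127163002510122859161330185136852098170534075309601604497309696
Sum of its 81 digits: 306.

306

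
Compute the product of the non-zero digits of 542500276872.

5×4×2×5×2×7×6×8×7×2 = 1881600

1881600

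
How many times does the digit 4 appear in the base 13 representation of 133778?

133778 in base 13 is 48B78.
The digit 4 appears 1 time.

1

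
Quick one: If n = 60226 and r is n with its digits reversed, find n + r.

Reverse of 60226 is 62206.
60226 + 62206 = 122432

122432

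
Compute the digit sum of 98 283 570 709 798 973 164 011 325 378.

142

9+8+2+8+3+5+7+0+7+0+9+7+9+8+9+7+3+1+6+4+0+1+1+3+2+5+3+7+8 = 142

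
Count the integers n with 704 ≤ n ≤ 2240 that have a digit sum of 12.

107

The integers in [704, 2240] that have a digit sum of 12: 705, 714, 723, 732, 741, 750, …, 2226, 2235.
107 qualify.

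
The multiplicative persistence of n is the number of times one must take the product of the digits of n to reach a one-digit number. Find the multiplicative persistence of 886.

886 → 384 → 96 → 54 → 20 → 0 (5 steps)

5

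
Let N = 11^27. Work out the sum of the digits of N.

125

11^27 = 13109994191499930367061460371
Sum of its 29 digits: 125.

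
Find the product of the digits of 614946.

5184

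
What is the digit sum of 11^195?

11^195 = 117916235515744592838406496324401359854073072505596230270364757505620123201221298889833783496738825329466329331940820267799863821819832928823825443135032147501272118494542578663539435257317024698240358451
Sum of its 204 digits: 890.

890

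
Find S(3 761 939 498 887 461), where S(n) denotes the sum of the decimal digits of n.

3+7+6+1+9+3+9+4+9+8+8+8+7+4+6+1 = 93

93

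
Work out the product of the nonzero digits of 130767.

882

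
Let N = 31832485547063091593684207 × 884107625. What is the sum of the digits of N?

31832485547063091593684207 × 884107625 = 28143343194860775634049609250778375
Sum of its 35 digits: 160.

160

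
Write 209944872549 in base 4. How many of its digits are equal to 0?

6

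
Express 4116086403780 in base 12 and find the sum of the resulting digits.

54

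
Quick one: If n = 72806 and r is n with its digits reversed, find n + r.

133633

Reverse of 72806 is 60827.
72806 + 60827 = 133633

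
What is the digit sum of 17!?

63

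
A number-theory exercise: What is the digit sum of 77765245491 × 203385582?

90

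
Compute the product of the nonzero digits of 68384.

6×8×3×8×4 = 4608

4608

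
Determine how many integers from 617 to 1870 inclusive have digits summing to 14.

99

The integers in [617, 1870] that have digits summing to 14: 617, 626, 635, 644, 653, 662, …, 1841, 1850.
99 qualify.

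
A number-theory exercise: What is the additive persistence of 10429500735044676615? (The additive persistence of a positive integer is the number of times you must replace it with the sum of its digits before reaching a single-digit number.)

10429500735044676615 → 75 → 12 → 3 (3 steps)

3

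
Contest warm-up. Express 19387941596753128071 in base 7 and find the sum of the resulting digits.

19387941596753128071 in base 7 is 46466013245544510011151.
Digit sum: 4+6+4+6+6+0+1+3+2+4+5+5+4+4+5+1+0+0+1+1+1+5+1 = 69.

69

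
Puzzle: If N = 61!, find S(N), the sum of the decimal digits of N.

315

61! = 507580213877224798800856812176625227226004528988036003099405939480985600000000000000
Sum of its 84 digits: 315.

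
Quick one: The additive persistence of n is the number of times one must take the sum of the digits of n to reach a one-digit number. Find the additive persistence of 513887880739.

513887880739 → 67 → 13 → 4 (3 steps)

3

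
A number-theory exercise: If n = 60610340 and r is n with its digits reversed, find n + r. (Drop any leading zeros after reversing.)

Reverse of 60610340 is 4301606.
60610340 + 4301606 = 64911946

64911946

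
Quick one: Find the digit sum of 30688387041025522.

3+0+6+8+8+3+8+7+0+4+1+0+2+5+5+2+2 = 64

64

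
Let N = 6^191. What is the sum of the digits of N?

6^191 = 42353452992829650824650286287537720163714875439236252958561071790130693518599860426338732517904598163787914962574394963983282016099473058364135571456
Sum of its 149 digits: 702.

702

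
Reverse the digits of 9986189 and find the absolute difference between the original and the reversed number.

169290

Reverse of 9986189 is 9816899.
|9986189 − 9816899| = 169290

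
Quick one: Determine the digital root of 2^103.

2

The digital root of n equals n mod 9 (or 9 when 9 | n), so we need 2^103 mod 9.
2^103 ≡ 2 (mod 9), so the digital root is 2.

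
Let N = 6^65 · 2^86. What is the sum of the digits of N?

6^65 · 2^86 = 29404303859965645379847381668816842733683601114153221404740896627438664024064
Sum of its 77 digits: 342.

342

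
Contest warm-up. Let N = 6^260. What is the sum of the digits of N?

873

6^260 = 20860518542624647719632046031996186068210079870515695008152548652390503850791658715895208352716806985569094130217630947006747304711409255006924005922257679347711161241727796831660154009958952234622386176
Sum of its 203 digits: 873.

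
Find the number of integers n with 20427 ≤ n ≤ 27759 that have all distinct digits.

2178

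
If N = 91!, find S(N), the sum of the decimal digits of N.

594

91! = 135200152767840296255166568759495142147586866476906677791741734597153670771559994765685283954750449427751168336768008192000000000000000000000
Sum of its 141 digits: 594.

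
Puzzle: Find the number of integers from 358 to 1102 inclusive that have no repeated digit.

522

The integers in [358, 1102] that have no repeated digit: 358, 359, 360, 361, 362, 364, …, 1097, 1098.
522 qualify.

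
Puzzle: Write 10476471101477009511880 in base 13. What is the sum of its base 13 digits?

100

10476471101477009511880 in base 13 is 72212C7B56021835C22A.
Digit sum: 7+2+2+1+2+12+7+11+5+6+0+2+1+8+3+5+12+2+2+10 = 100.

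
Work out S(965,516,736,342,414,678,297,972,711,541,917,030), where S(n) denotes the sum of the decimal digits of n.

162

9+6+5+5+1+6+7+3+6+3+4+2+4+1+4+6+7+8+2+9+7+9+7+2+7+1+1+5+4+1+9+1+7+0+3+0 = 162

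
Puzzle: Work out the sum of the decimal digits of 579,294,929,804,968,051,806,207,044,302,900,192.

5+7+9+2+9+4+9+2+9+8+0+4+9+6+8+0+5+1+8+0+6+2+0+7+0+4+4+3+0+2+9+0+0+1+9+2 = 154

154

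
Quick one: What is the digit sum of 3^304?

3^304 = 11088209803745658455297408217949153593283559345652332354189895396347888771377425204097816698610804252448289239688437517467894531354021357739846081
Sum of its 146 digits: 702.

702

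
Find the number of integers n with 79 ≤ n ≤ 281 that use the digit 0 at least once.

39

The integers in [79, 281] that use the digit 0 at least once: 80, 90, 100, 101, 102, 103, …, 270, 280.
39 qualify.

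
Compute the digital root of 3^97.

The digital root of n equals n mod 9 (or 9 when 9 | n), so we need 3^97 mod 9.
3^97 ≡ 0 (mod 9), so the digital root is 9.

9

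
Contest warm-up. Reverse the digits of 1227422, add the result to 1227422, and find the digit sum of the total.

31

Reversal of 1227422 is 2247221; 1227422 + 2247221 = 3474643.
Digit sum of 3474643: 3+4+7+4+6+4+3 = 31.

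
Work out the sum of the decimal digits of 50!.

216

50! = 30414093201713378043612608166064768844377641568960512000000000000
Sum of its 65 digits: 216.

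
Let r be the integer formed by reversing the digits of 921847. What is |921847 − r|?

173718

Reverse of 921847 is 748129.
|921847 − 748129| = 173718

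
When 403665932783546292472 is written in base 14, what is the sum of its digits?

80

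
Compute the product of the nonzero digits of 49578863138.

4×9×5×7×8×8×6×3×1×3×8 = 34836480

34836480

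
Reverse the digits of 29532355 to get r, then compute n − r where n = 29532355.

-25791237

Reverse of 29532355 is 55323592.
29532355 − 55323592 = -25791237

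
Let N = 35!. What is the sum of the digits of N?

35! = 10333147966386144929666651337523200000000
Sum of its 41 digits: 144.

144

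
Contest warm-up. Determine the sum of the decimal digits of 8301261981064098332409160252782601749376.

163

8+3+0+1+2+6+1+9+8+1+0+6+4+0+9+8+3+3+2+4+0+9+1+6+0+2+5+2+7+8+2+6+0+1+7+4+9+3+7+6 = 163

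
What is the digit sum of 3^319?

693

3^319 = 159103691270434704828826167860388135638741617679746171283361869381923995626838936153055590711413459413585024609390098913457694116207436538222781610583467
Sum of its 153 digits: 693.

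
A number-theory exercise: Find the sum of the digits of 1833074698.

49

1+8+3+3+0+7+4+6+9+8 = 49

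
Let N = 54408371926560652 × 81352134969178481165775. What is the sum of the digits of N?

54408371926560652 × 81352134969178481165775 = 4426237216422823587118012115855204085300
Sum of its 40 digits: 138.

138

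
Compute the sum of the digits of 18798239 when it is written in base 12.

18798239 in base 12 is 636673B.
Digit sum: 6+3+6+6+7+3+11 = 42.

42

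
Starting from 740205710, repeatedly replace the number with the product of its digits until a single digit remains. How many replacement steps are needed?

1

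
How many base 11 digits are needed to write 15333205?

7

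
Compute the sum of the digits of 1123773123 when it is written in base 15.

67

1123773123 in base 15 is 689CEC33.
Digit sum: 6+8+9+12+14+12+3+3 = 67.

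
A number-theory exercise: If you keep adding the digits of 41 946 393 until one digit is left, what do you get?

4+1+9+4+6+3+9+3 = 39
3+9 = 12
1+2 = 3

3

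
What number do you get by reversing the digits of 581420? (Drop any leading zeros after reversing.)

Reversing 581420 gives 24185.

24185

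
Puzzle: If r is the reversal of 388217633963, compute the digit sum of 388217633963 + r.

64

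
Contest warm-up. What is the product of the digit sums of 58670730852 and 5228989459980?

3978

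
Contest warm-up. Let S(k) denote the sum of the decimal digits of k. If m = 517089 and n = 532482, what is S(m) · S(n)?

720

S(517089) = 5+1+7+0+8+9 = 30.
S(532482) = 5+3+2+4+8+2 = 24.
30 · 24 = 720.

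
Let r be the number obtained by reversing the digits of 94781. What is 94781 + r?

113530

Reverse of 94781 is 18749.
94781 + 18749 = 113530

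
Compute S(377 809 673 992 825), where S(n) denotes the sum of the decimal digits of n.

3+7+7+8+0+9+6+7+3+9+9+2+8+2+5 = 85

85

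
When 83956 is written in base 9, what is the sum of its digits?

20

83956 in base 9 is 137144.
Digit sum: 1+3+7+1+4+4 = 20.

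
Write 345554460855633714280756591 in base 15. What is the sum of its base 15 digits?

151

345554460855633714280756591 in base 15 is 4942ABD3ED60D2C905333B1.
Digit sum: 4+9+4+2+10+11+13+3+14+13+6+0+13+2+12+9+0+5+3+3+3+11+1 = 151.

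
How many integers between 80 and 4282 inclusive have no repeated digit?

The integers in [80, 4282] that have no repeated digit: 80, 81, 82, 83, 84, 85, …, 4280, 4281.
2334 qualify.

2334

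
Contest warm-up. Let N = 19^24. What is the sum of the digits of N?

19^24 = 4898762930960846817716295277921
Sum of its 31 digits: 163.

163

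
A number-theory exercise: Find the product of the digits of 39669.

8748

3×9×6×6×9 = 8748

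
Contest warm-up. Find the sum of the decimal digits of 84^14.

108

84^14 = 870783126313900412592193536
Sum of its 27 digits: 108.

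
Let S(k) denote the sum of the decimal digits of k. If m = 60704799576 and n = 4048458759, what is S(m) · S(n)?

S(60704799576) = 6+0+7+0+4+7+9+9+5+7+6 = 60.
S(4048458759) = 4+0+4+8+4+5+8+7+5+9 = 54.
60 · 54 = 3240.

3240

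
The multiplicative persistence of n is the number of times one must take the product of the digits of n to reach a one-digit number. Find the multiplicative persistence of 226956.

2

226956 → 6480 → 0 (2 steps)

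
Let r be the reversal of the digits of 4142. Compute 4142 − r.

1728

Reverse of 4142 is 2414.
4142 − 2414 = 1728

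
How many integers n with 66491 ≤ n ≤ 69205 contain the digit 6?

The integers in [66491, 69205] that contain the digit 6: 66491, 66492, 66493, 66494, 66495, 66496, …, 69204, 69205.
2715 qualify.

2715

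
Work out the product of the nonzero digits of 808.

8×8 = 64

64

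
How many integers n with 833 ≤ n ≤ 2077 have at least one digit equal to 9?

The integers in [833, 2077] that have at least one digit equal to 9: 839, 849, 859, 869, 879, 889, …, 2059, 2069.
394 qualify.

394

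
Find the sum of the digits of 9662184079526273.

77

9+6+6+2+1+8+4+0+7+9+5+2+6+2+7+3 = 77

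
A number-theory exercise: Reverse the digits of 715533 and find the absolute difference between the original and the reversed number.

380016

Reverse of 715533 is 335517.
|715533 − 335517| = 380016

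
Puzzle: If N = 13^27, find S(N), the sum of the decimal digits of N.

118

13^27 = 1192533292512492016559195008117
Sum of its 31 digits: 118.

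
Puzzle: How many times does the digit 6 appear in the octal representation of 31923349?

2

31923349 in base 8 is 171616225.
The digit 6 appears 2 times.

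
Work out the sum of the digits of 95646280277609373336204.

9+5+6+4+6+2+8+0+2+7+7+6+0+9+3+7+3+3+3+6+2+0+4 = 102

102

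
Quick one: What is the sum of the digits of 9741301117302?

39

9+7+4+1+3+0+1+1+1+7+3+0+2 = 39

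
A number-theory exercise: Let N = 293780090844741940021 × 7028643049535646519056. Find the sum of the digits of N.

206

293780090844741940021 × 7028643049535646519056 = 2064875393607846257956318038741860985540176
Sum of its 43 digits: 206.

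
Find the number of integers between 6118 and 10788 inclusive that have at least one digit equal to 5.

The integers in [6118, 10788] that have at least one digit equal to 5: 6125, 6135, 6145, 6150, 6151, 6152, …, 10775, 10785.
1295 qualify.

1295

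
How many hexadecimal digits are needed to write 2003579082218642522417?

18

2003579082218642522417 in base 16 is 6C9D3ECFDC655AC131, which has 18 digits.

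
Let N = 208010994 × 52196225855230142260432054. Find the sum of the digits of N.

208010994 × 52196225855230142260432054 = 10857388823194921990353878422001676
Sum of its 35 digits: 159.

159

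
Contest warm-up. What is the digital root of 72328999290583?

7+2+3+2+8+9+9+9+2+9+0+5+8+3 = 76
7+6 = 13
1+3 = 4

4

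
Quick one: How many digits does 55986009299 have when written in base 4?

55986009299 in base 4 is 310021001223103103, which has 18 digits.

18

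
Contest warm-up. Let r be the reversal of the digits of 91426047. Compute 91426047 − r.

Reverse of 91426047 is 74062419.
91426047 − 74062419 = 17363628

17363628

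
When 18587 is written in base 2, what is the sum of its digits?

7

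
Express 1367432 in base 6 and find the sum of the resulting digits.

1367432 in base 6 is 45150412.
Digit sum: 4+5+1+5+0+4+1+2 = 22.

22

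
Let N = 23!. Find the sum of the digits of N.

23! = 25852016738884976640000
Sum of its 23 digits: 99.

99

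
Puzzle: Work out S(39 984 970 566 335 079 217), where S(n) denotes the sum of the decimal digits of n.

103

3+9+9+8+4+9+7+0+5+6+6+3+3+5+0+7+9+2+1+7 = 103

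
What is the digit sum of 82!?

82! = 475364333701284174842138206989404946643813294067993328617160934076743994734899148613007131808479167119360000000000000000000
Sum of its 123 digits: 477.

477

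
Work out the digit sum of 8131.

8+1+3+1 = 13

13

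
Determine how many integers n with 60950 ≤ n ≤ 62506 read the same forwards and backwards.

15

The integers in [60950, 62506] that read the same forwards and backwards: 61016, 61116, 61216, 61316, 61416, 61516, …, 62326, 62426.
15 qualify.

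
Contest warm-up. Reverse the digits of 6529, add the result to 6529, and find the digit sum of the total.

Reversal of 6529 is 9256; 6529 + 9256 = 15785.
Digit sum of 15785: 1+5+7+8+5 = 26.

26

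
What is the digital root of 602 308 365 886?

1

6+0+2+3+0+8+3+6+5+8+8+6 = 55
5+5 = 10
1+0 = 1
(Equivalently, 602 308 365 886 mod 9 = 1.)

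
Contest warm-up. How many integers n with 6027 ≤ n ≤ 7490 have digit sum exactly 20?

The integers in [6027, 7490] that have digit sum exactly 20: 6059, 6068, 6077, 6086, 6095, 6149, …, 7481, 7490.
115 qualify.

115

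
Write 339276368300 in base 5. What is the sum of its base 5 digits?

339276368300 in base 5 is 21024314222241200.
Digit sum: 2+1+0+2+4+3+1+4+2+2+2+2+4+1+2+0+0 = 32.

32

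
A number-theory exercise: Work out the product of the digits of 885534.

19200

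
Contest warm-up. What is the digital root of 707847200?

8

7+0+7+8+4+7+2+0+0 = 35
3+5 = 8
(Equivalently, 707847200 mod 9 = 8.)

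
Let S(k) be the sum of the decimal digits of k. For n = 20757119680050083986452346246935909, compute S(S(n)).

First digit sum: 156.
1+5+6 = 12.

12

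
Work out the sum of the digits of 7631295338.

7+6+3+1+2+9+5+3+3+8 = 47

47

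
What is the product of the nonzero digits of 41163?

4×1×1×6×3 = 72

72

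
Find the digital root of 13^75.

1

The digital root of n equals n mod 9 (or 9 when 9 | n), so we need 13^75 mod 9.
13^75 ≡ 1 (mod 9), so the digital root is 1.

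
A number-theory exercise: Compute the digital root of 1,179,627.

1+1+7+9+6+2+7 = 33
3+3 = 6

6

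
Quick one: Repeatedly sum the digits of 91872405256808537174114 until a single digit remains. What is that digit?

8

9+1+8+7+2+4+0+5+2+5+6+8+0+8+5+3+7+1+7+4+1+1+4 = 98
9+8 = 17
1+7 = 8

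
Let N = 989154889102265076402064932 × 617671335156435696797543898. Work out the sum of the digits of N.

225

989154889102265076402064932 × 617671335156435696797543898 = 610972621028312155582550541688952633137583353116384936
Sum of its 54 digits: 225.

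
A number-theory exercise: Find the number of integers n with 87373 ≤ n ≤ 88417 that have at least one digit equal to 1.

282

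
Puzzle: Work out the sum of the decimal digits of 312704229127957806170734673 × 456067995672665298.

186

312704229127957806170734673 × 456067995672665298 = 142614391016753598577103607811354112692477554
Sum of its 45 digits: 186.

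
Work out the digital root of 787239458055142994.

2

7+8+7+2+3+9+4+5+8+0+5+5+1+4+2+9+9+4 = 92
9+2 = 11
1+1 = 2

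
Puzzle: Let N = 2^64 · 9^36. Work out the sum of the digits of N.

2^64 · 9^36 = 415575620795767675030130764658032788047530686054137856
Sum of its 54 digits: 243.

243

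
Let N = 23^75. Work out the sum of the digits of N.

23^75 = 1347682848605884696513664028966541886037905988574062509928993915940186470356144025219775950324148244807
Sum of its 103 digits: 494.

494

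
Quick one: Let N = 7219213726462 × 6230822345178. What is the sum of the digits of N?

7219213726462 × 6230822345178 = 44981638201455167436700236
Sum of its 26 digits: 105.

105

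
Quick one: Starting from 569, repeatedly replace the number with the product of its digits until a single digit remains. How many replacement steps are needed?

569 → 270 → 0 (2 steps)

2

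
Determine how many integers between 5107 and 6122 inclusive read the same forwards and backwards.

11

The integers in [5107, 6122] that read the same forwards and backwards: 5115, 5225, 5335, 5445, 5555, 5665, …, 6006, 6116.
11 qualify.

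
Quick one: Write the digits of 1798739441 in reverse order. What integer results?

Reversing 1798739441 gives 1449378971.

1449378971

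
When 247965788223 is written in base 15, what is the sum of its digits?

69

247965788223 in base 15 is 66B44499D3.
Digit sum: 6+6+11+4+4+4+9+9+13+3 = 69.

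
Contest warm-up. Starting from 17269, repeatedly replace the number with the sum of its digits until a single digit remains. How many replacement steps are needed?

17269 → 25 → 7 (2 steps)

2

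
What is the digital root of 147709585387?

1+4+7+7+0+9+5+8+5+3+8+7 = 64
6+4 = 10
1+0 = 1
(Equivalently, 147709585387 mod 9 = 1.)

1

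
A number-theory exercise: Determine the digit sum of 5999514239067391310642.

5+9+9+9+5+1+4+2+3+9+0+6+7+3+9+1+3+1+0+6+4+2 = 98

98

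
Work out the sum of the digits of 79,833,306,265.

52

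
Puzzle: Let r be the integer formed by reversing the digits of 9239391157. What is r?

7511939329

Reversing 9239391157 gives 7511939329.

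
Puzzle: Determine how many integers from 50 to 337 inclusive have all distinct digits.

The integers in [50, 337] that have all distinct digits: 50, 51, 52, 53, 54, 56, …, 328, 329.
213 qualify.

213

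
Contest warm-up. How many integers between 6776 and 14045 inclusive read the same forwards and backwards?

74

The integers in [6776, 14045] that read the same forwards and backwards: 6776, 6886, 6996, 7007, 7117, 7227, …, 13931, 14041.
74 qualify.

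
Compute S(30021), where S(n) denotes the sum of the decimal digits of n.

3+0+0+2+1 = 6

6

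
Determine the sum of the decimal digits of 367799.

41

3+6+7+7+9+9 = 41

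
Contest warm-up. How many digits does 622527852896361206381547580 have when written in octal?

622527852896361206381547580 in base 8 is 401361315033631526006300010074, which has 30 digits.

30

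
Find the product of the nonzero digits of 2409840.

2304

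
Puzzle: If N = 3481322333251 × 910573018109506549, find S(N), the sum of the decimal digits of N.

157

3481322333251 × 910573018109506549 = 3169998184000392416188944960799
Sum of its 31 digits: 157.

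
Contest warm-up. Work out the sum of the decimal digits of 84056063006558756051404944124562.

8+4+0+5+6+0+6+3+0+0+6+5+5+8+7+5+6+0+5+1+4+0+4+9+4+4+1+2+4+5+6+2 = 125

125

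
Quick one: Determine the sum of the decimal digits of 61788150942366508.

79

6+1+7+8+8+1+5+0+9+4+2+3+6+6+5+0+8 = 79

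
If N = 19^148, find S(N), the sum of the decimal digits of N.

19^148 = 1801079740256306874853547130762558503854789881263232848124874521204273722257426854239164109815053551967422960488505800092941633221288833425297873599381256314803620234739819963662442957180241
Sum of its 190 digits: 829.

829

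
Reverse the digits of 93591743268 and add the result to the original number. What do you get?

Reverse of 93591743268 is 86234719539.
93591743268 + 86234719539 = 179826462807

179826462807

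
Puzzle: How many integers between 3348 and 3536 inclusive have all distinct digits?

The integers in [3348, 3536] that have all distinct digits: 3401, 3402, 3405, 3406, 3407, 3408, …, 3528, 3529.
77 qualify.

77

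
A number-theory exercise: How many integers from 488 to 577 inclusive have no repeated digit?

63

The integers in [488, 577] that have no repeated digit: 489, 490, 491, 492, 493, 495, …, 574, 576.
63 qualify.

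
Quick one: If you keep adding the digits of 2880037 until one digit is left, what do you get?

1

2+8+8+0+0+3+7 = 28
2+8 = 10
1+0 = 1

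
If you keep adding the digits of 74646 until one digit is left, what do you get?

9

7+4+6+4+6 = 27
2+7 = 9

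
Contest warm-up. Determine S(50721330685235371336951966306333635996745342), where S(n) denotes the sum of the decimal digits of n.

190

5+0+7+2+1+3+3+0+6+8+5+2+3+5+3+7+1+3+3+6+9+5+1+9+6+6+3+0+6+3+3+3+6+3+5+9+9+6+7+4+5+3+4+2 = 190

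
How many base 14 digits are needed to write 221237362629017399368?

221237362629017399368 in base 14 is 7381A86CD1D8833B04, which has 18 digits.

18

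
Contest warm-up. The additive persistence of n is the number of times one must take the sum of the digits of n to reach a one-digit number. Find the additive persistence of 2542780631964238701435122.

3

2542780631964238701435122 → 95 → 14 → 5 (3 steps)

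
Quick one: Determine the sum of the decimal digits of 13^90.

13^90 = 17984638288961211871838956989189665890197130672912829203311075745019255958028927299020895173379216649
Sum of its 101 digits: 496.

496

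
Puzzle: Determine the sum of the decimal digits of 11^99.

467

11^99 = 12527829399838427440107579247354215251149392000034969484678615956504532008683916069945559954314411495091
Sum of its 104 digits: 467.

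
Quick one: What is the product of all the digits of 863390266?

0

8×6×3×3×9×0×2×6×6 = 0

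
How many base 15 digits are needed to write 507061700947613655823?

18

507061700947613655823 in base 15 is 522E50459379C3039D, which has 18 digits.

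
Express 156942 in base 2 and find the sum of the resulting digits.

8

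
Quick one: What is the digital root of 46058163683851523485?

4+6+0+5+8+1+6+3+6+8+3+8+5+1+5+2+3+4+8+5 = 91
9+1 = 10
1+0 = 1

1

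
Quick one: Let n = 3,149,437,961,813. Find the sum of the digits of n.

59

3+1+4+9+4+3+7+9+6+1+8+1+3 = 59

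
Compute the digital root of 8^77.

The digital root of n equals n mod 9 (or 9 when 9 | n), so we need 8^77 mod 9.
8^77 ≡ 8 (mod 9), so the digital root is 8.

8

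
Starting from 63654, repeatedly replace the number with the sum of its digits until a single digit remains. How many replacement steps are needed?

2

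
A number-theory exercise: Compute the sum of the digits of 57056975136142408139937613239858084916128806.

203

5+7+0+5+6+9+7+5+1+3+6+1+4+2+4+0+8+1+3+9+9+3+7+6+1+3+2+3+9+8+5+8+0+8+4+9+1+6+1+2+8+8+0+6 = 203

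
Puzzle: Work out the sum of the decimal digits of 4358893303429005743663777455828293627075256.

4+3+5+8+8+9+3+3+0+3+4+2+9+0+0+5+7+4+3+6+6+3+7+7+7+4+5+5+8+2+8+2+9+3+6+2+7+0+7+5+2+5+6 = 202

202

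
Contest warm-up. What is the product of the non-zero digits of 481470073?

4×8×1×4×7×7×3 = 18816

18816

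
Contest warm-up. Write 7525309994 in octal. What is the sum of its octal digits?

7525309994 in base 8 is 70042617052.
Digit sum: 7+0+0+4+2+6+1+7+0+5+2 = 34.

34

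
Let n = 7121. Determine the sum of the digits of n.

7+1+2+1 = 11

11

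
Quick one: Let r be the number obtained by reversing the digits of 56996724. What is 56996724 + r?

Reverse of 56996724 is 42769965.
56996724 + 42769965 = 99766689

99766689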